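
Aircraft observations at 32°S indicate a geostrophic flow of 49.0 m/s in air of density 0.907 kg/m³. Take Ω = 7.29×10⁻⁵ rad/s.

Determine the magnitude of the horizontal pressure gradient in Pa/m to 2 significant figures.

Coriolis parameter at 32°S:
f = 2Ω sin φ = 2 × 7.29×10⁻⁵ × sin 32° = 7.73×10⁻⁵ s⁻¹
Geostrophic balance rearranged: |∂P/∂n| = f ρ V_g
|∂P/∂n| = 7.73×10⁻⁵ × 0.907 × 49.0 = 3.43×10⁻³ Pa/m

3.4×10⁻³ Pa/m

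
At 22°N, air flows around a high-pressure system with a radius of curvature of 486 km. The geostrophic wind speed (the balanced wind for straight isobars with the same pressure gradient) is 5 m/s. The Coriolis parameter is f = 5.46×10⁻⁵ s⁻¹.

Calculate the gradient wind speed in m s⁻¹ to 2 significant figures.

Around a high, pressure-gradient force acts outward with centrifugal, so Coriolis balances both:
fV = (1/ρ)|∂P/∂n| + V²/R  →  V² − fR·V + fR·V_g = 0
With fR = 5.46×10⁻⁵ × 486×10³ m = 26.5 m/s:
V = [fR − √((fR)² − 4 fR V_g)]/2 = [26.5 − √(26.5² − 4×26.5×5)]/2 = 6.68 m/s
Supergeostrophic (V > V_g = 5 m/s), as expected around a high.

6.7 m s⁻¹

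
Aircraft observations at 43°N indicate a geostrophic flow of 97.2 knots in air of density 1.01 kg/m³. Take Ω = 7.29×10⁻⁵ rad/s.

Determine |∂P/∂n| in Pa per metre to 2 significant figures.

Coriolis parameter at 43°N:
f = 2Ω sin φ = 2 × 7.29×10⁻⁵ × sin 43° = 9.94×10⁻⁵ s⁻¹
Wind speed in SI: 97.2 knots = 50.0 m/s
Geostrophic balance rearranged: |∂P/∂n| = f ρ V_g
|∂P/∂n| = 9.94×10⁻⁵ × 1.01 × 50.0 = 5.02×10⁻³ Pa/m

5.0×10⁻³ Pa/m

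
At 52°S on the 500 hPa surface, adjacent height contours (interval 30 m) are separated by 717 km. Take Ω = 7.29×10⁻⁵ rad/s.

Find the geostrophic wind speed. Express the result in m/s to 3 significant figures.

Coriolis parameter at 52°S:
f = 2Ω sin φ = 2 × 7.29×10⁻⁵ × sin 52° = 1.15×10⁻⁴ s⁻¹
Height gradient: |∂Z/∂n| = 30 m / 717000 m = 4.18×10⁻⁵
On a pressure surface, geostrophic balance gives V_g = (g/f)|∂Z/∂n|:
V_g = 9.81 × 4.18×10⁻⁵ / 1.15×10⁻⁴ = 3.57 m/s

3.57 m/s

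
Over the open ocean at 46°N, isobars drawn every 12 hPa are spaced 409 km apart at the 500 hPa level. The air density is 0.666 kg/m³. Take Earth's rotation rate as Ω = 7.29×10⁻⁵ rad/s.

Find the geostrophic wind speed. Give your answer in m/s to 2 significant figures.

42 m/s

Coriolis parameter at 46°N:
f = 2Ω sin φ = 2 × 7.29×10⁻⁵ × sin 46° = 1.05×10⁻⁴ s⁻¹
Pressure gradient: |∂P/∂n| = 1200 Pa / 409000 m = 2.93×10⁻³ Pa/m
Geostrophic balance (pressure-gradient force = Coriolis force):
V_g = (1/(fρ)) |∂P/∂n| = 2.93×10⁻³ / (1.05×10⁻⁴ × 0.666) = 42.0 m/s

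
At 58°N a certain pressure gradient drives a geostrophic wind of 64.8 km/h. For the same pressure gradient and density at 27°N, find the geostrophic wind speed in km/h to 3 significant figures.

With the same pressure gradient and density, V_g ∝ 1/f ∝ 1/sin φ.
V₂ = V₁ · sin φ₁ / sin φ₂ = 64.8 × sin 58° / sin 27°
V₂ = 64.8 × 0.8480/0.4540 = 121 km/h

121 km/h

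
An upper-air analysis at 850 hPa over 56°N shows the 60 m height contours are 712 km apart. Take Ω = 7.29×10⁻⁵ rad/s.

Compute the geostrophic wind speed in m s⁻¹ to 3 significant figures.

Coriolis parameter at 56°N:
f = 2Ω sin φ = 2 × 7.29×10⁻⁵ × sin 56° = 1.21×10⁻⁴ s⁻¹
Height gradient: |∂Z/∂n| = 60 m / 712000 m = 8.43×10⁻⁵
On a pressure surface, geostrophic balance gives V_g = (g/f)|∂Z/∂n|:
V_g = 9.81 × 8.43×10⁻⁵ / 1.21×10⁻⁴ = 6.84 m/s

6.84 m s⁻¹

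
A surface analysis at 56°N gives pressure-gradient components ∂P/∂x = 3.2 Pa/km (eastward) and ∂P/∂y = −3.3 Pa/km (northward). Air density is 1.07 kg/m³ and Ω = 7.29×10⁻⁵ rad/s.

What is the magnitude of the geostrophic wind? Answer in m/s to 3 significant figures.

35.5 m/s

Coriolis parameter at 56°N:
f = 2Ω sin φ = 2 × 7.29×10⁻⁵ × sin 56° = 1.21×10⁻⁴ s⁻¹
Component geostrophic relations (x east, y north):
u_g = −(1/(fρ)) ∂P/∂y,  v_g = (1/(fρ)) ∂P/∂x
u_g = −(−3.3×10⁻³)/(1.21×10⁻⁴ × 1.07) = 25.5 m/s;  v_g = (3.2×10⁻³)/(1.21×10⁻⁴ × 1.07) = 24.7 m/s
|V_g| = √(u_g² + v_g²) = 35.5 m/s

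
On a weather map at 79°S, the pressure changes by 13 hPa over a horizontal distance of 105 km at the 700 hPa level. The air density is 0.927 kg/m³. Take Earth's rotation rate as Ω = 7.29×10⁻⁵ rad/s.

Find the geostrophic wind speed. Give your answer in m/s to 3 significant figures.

Coriolis parameter at 79°S:
f = 2Ω sin φ = 2 × 7.29×10⁻⁵ × sin 79° = 1.43×10⁻⁴ s⁻¹
Pressure gradient: |∂P/∂n| = 1300 Pa / 105000 m = 1.24×10⁻² Pa/m
Geostrophic balance (pressure-gradient force = Coriolis force):
V_g = (1/(fρ)) |∂P/∂n| = 1.24×10⁻² / (1.43×10⁻⁴ × 0.927) = 93.3 m/s

93.3 m/s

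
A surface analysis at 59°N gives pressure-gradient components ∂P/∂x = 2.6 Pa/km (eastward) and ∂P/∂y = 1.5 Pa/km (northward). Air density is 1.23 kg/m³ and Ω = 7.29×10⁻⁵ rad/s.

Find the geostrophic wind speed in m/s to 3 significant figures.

Coriolis parameter at 59°N:
f = 2Ω sin φ = 2 × 7.29×10⁻⁵ × sin 59° = 1.25×10⁻⁴ s⁻¹
Component geostrophic relations (x east, y north):
u_g = −(1/(fρ)) ∂P/∂y,  v_g = (1/(fρ)) ∂P/∂x
u_g = −(1.5×10⁻³)/(1.25×10⁻⁴ × 1.23) = −9.76 m/s;  v_g = (2.6×10⁻³)/(1.25×10⁻⁴ × 1.23) = 16.9 m/s
|V_g| = √(u_g² + v_g²) = 19.5 m/s

19.5 m/s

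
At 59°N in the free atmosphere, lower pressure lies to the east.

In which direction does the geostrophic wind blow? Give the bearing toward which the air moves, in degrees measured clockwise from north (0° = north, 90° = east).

180°

The pressure-gradient force points toward the east (bearing 090°).
Geostrophic balance: in the Northern Hemisphere the Coriolis force deflects motion to the right, so the geostrophic wind blows 90° to the right of the pressure-gradient force (low pressure on the left).
Rotating 090° by 90° clockwise gives 180° — the wind blows toward the south.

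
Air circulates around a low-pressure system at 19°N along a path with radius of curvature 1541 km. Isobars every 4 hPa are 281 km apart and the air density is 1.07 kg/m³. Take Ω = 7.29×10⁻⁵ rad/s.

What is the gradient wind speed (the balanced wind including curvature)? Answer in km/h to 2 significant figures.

78 km/h

Coriolis parameter at 19°N:
f = 2Ω sin φ = 2 × 7.29×10⁻⁵ × sin 19° = 4.75×10⁻⁵ s⁻¹
Pressure gradient: |∂P/∂n| = 400 Pa / 281000 m = 1.42×10⁻³ Pa/m
Geostrophic speed: V_g = |∂P/∂n|/(fρ) = 1.42×10⁻³/(4.75×10⁻⁵ × 1.07) = 28.0 m/s
Around a low, centrifugal force acts outward with Coriolis, so pressure-gradient force balances both:
(1/ρ)|∂P/∂n| = fV + V²/R  →  V² + fR·V − fR·V_g = 0
With fR = 4.75×10⁻⁵ × 1541×10³ m = 73.1 m/s:
V = [−fR + √((fR)² + 4 fR V_g)]/2 = [−73.1 + √(73.1² + 4×73.1×28)]/2 = 21.6 m/s
Subgeostrophic (V < V_g = 28 m/s), as expected around a low.
Converting: 21.6 m/s × 3.6 = 78 km/h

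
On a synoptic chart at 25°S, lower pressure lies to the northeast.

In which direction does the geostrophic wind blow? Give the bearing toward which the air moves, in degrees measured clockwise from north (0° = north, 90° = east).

315°

The pressure-gradient force points toward the northeast (bearing 045°).
Geostrophic balance: in the Southern Hemisphere the Coriolis force deflects motion to the left, so the geostrophic wind blows 90° to the left of the pressure-gradient force (low pressure on the right).
Rotating 045° by 90° counterclockwise gives 315° — the wind blows toward the northwest.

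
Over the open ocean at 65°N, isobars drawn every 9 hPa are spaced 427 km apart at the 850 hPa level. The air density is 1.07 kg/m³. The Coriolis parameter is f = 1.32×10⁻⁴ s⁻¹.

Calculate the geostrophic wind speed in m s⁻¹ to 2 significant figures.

Pressure gradient: |∂P/∂n| = 900 Pa / 427000 m = 2.11×10⁻³ Pa/m
Geostrophic balance (pressure-gradient force = Coriolis force):
V_g = (1/(fρ)) |∂P/∂n| = 2.11×10⁻³ / (1.32×10⁻⁴ × 1.07) = 14.9 m/s

15 m s⁻¹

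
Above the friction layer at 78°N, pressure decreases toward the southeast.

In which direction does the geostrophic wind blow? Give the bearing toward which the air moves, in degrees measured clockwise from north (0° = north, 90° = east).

225°

The pressure-gradient force points toward the southeast (bearing 135°).
Geostrophic balance: in the Northern Hemisphere the Coriolis force deflects motion to the right, so the geostrophic wind blows 90° to the right of the pressure-gradient force (low pressure on the left).
Rotating 135° by 90° clockwise gives 225° — the wind blows toward the southwest.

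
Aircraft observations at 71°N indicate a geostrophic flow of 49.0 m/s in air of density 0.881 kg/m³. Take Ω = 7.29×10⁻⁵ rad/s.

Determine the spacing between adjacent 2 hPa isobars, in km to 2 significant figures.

Coriolis parameter at 71°N:
f = 2Ω sin φ = 2 × 7.29×10⁻⁵ × sin 71° = 1.38×10⁻⁴ s⁻¹
Geostrophic balance rearranged: |∂P/∂n| = f ρ V_g
|∂P/∂n| = 1.38×10⁻⁴ × 0.881 × 49.0 = 5.95×10⁻³ Pa/m
Isobar spacing: Δn = ΔP/|∂P/∂n| = 200 Pa / 5.95×10⁻³ Pa/m = 33607 m ≈ 34 km

34 km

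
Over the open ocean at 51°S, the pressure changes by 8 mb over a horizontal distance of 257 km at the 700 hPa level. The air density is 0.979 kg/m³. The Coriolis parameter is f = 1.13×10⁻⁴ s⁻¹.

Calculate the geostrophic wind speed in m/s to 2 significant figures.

28 m/s

Pressure gradient: |∂P/∂n| = 800 Pa / 257000 m = 3.11×10⁻³ Pa/m
Geostrophic balance (pressure-gradient force = Coriolis force):
V_g = (1/(fρ)) |∂P/∂n| = 3.11×10⁻³ / (1.13×10⁻⁴ × 0.979) = 28.1 m/s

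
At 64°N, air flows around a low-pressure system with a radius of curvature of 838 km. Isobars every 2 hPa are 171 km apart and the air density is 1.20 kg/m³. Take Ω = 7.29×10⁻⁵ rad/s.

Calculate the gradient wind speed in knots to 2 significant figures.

Coriolis parameter at 64°N:
f = 2Ω sin φ = 2 × 7.29×10⁻⁵ × sin 64° = 1.31×10⁻⁴ s⁻¹
Pressure gradient: |∂P/∂n| = 200 Pa / 171000 m = 1.17×10⁻³ Pa/m
Geostrophic speed: V_g = |∂P/∂n|/(fρ) = 1.17×10⁻³/(1.31×10⁻⁴ × 1.20) = 7.44 m/s
Around a low, centrifugal force acts outward with Coriolis, so pressure-gradient force balances both:
(1/ρ)|∂P/∂n| = fV + V²/R  →  V² + fR·V − fR·V_g = 0
With fR = 1.31×10⁻⁴ × 838×10³ m = 110 m/s:
V = [−fR + √((fR)² + 4 fR V_g)]/2 = [−110 + √(110² + 4×110×7.44)]/2 = 6.99 m/s
Subgeostrophic (V < V_g = 7.44 m/s), as expected around a low.
Converting: 6.99 m/s × 1.944 = 14 knots

14 knots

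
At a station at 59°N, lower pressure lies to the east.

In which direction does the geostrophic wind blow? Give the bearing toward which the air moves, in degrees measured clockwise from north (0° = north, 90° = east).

180°

The pressure-gradient force points toward the east (bearing 090°).
Geostrophic balance: in the Northern Hemisphere the Coriolis force deflects motion to the right, so the geostrophic wind blows 90° to the right of the pressure-gradient force (low pressure on the left).
Rotating 090° by 90° clockwise gives 180° — the wind blows toward the south.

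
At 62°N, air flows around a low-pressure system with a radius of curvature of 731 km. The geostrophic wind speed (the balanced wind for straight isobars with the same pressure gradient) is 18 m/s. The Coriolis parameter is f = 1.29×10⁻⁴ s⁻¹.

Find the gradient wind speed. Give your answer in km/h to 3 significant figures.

55.7 km/h

Around a low, centrifugal force acts outward with Coriolis, so pressure-gradient force balances both:
(1/ρ)|∂P/∂n| = fV + V²/R  →  V² + fR·V − fR·V_g = 0
With fR = 1.29×10⁻⁴ × 731×10³ m = 94.3 m/s:
V = [−fR + √((fR)² + 4 fR V_g)]/2 = [−94.3 + √(94.3² + 4×94.3×18)]/2 = 15.5 m/s
Subgeostrophic (V < V_g = 18 m/s), as expected around a low.
Converting: 15.5 m/s × 3.6 = 55.7 km/h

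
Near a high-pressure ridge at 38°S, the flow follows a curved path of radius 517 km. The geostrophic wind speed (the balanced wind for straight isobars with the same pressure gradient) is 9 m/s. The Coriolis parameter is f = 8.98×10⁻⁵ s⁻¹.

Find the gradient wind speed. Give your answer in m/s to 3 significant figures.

12.2 m/s

Around a high, pressure-gradient force acts outward with centrifugal, so Coriolis balances both:
fV = (1/ρ)|∂P/∂n| + V²/R  →  V² − fR·V + fR·V_g = 0
With fR = 8.98×10⁻⁵ × 517×10³ m = 46.4 m/s:
V = [fR − √((fR)² − 4 fR V_g)]/2 = [46.4 − √(46.4² − 4×46.4×9)]/2 = 12.2 m/s
Supergeostrophic (V > V_g = 9 m/s), as expected around a high.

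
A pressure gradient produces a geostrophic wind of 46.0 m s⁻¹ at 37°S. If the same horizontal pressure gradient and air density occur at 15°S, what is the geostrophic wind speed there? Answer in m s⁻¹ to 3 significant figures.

With the same pressure gradient and density, V_g ∝ 1/f ∝ 1/sin φ.
V₂ = V₁ · sin φ₁ / sin φ₂ = 46.0 × sin 37° / sin 15°
V₂ = 46.0 × 0.6018/0.2588 = 107 m s⁻¹

107 m s⁻¹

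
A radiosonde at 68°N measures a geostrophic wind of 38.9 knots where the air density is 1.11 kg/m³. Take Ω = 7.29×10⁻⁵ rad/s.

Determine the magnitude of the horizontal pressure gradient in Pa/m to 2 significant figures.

Coriolis parameter at 68°N:
f = 2Ω sin φ = 2 × 7.29×10⁻⁵ × sin 68° = 1.35×10⁻⁴ s⁻¹
Wind speed in SI: 38.9 knots = 20.0 m/s
Geostrophic balance rearranged: |∂P/∂n| = f ρ V_g
|∂P/∂n| = 1.35×10⁻⁴ × 1.11 × 20.0 = 3.00×10⁻³ Pa/m

3.0×10⁻³ Pa/m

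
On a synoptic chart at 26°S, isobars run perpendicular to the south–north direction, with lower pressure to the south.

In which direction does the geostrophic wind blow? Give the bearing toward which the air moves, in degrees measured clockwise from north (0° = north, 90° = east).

The pressure-gradient force points toward the south (bearing 180°).
Geostrophic balance: in the Southern Hemisphere the Coriolis force deflects motion to the left, so the geostrophic wind blows 90° to the left of the pressure-gradient force (low pressure on the right).
Rotating 180° by 90° counterclockwise gives 090° — the wind blows toward the east.

090°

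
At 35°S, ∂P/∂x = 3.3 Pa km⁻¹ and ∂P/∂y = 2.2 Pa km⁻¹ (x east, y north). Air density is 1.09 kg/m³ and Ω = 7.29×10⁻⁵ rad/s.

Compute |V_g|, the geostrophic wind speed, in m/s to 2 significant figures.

Coriolis parameter at 35°S:
f = 2Ω sin φ = 2 × 7.29×10⁻⁵ × sin 35° = 8.36×10⁻⁵ s⁻¹
In the Southern Hemisphere f is negative: f = −8.36×10⁻⁵ s⁻¹.
Component geostrophic relations (x east, y north):
u_g = −(1/(fρ)) ∂P/∂y,  v_g = (1/(fρ)) ∂P/∂x
u_g = −(2.2×10⁻³)/(−8.36×10⁻⁵ × 1.09) = 24.1 m/s;  v_g = (3.3×10⁻³)/(−8.36×10⁻⁵ × 1.09) = −36.2 m/s
|V_g| = √(u_g² + v_g²) = 43.5 m/s

44 m/s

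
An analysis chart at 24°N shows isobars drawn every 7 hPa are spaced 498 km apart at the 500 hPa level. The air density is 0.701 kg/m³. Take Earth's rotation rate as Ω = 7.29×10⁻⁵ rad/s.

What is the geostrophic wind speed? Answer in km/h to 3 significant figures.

Coriolis parameter at 24°N:
f = 2Ω sin φ = 2 × 7.29×10⁻⁵ × sin 24° = 5.93×10⁻⁵ s⁻¹
Pressure gradient: |∂P/∂n| = 700 Pa / 498000 m = 1.41×10⁻³ Pa/m
Geostrophic balance (pressure-gradient force = Coriolis force):
V_g = (1/(fρ)) |∂P/∂n| = 1.41×10⁻³ / (5.93×10⁻⁵ × 0.701) = 33.8 m/s
Converting: 33.8 m/s × 3.6 = 122 km/h

122 km/h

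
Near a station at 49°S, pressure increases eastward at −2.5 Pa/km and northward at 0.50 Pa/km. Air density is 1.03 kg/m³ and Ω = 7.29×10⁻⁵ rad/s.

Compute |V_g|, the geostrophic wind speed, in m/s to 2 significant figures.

Coriolis parameter at 49°S:
f = 2Ω sin φ = 2 × 7.29×10⁻⁵ × sin 49° = 1.10×10⁻⁴ s⁻¹
In the Southern Hemisphere f is negative: f = −1.10×10⁻⁴ s⁻¹.
Component geostrophic relations (x east, y north):
u_g = −(1/(fρ)) ∂P/∂y,  v_g = (1/(fρ)) ∂P/∂x
u_g = −(0.50×10⁻³)/(−1.10×10⁻⁴ × 1.03) = 4.41 m/s;  v_g = (−2.5×10⁻³)/(−1.10×10⁻⁴ × 1.03) = 22.1 m/s
|V_g| = √(u_g² + v_g²) = 22.5 m/s

22 m/s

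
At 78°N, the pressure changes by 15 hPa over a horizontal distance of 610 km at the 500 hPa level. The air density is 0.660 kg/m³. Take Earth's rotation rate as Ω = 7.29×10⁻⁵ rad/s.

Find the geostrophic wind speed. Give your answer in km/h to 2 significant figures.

Coriolis parameter at 78°N:
f = 2Ω sin φ = 2 × 7.29×10⁻⁵ × sin 78° = 1.43×10⁻⁴ s⁻¹
Pressure gradient: |∂P/∂n| = 1500 Pa / 610000 m = 2.46×10⁻³ Pa/m
Geostrophic balance (pressure-gradient force = Coriolis force):
V_g = (1/(fρ)) |∂P/∂n| = 2.46×10⁻³ / (1.43×10⁻⁴ × 0.660) = 26.1 m/s
Converting: 26.1 m/s × 3.6 = 94 km/h

94 km/h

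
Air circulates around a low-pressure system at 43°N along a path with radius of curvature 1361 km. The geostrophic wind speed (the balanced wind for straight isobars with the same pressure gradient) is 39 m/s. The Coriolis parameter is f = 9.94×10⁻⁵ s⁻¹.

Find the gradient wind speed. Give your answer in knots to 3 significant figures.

Around a low, centrifugal force acts outward with Coriolis, so pressure-gradient force balances both:
(1/ρ)|∂P/∂n| = fV + V²/R  →  V² + fR·V − fR·V_g = 0
With fR = 9.94×10⁻⁵ × 1361×10³ m = 135 m/s:
V = [−fR + √((fR)² + 4 fR V_g)]/2 = [−135 + √(135² + 4×135×39)]/2 = 31.6 m/s
Subgeostrophic (V < V_g = 39 m/s), as expected around a low.
Converting: 31.6 m/s × 1.944 = 61.5 knots

61.5 knots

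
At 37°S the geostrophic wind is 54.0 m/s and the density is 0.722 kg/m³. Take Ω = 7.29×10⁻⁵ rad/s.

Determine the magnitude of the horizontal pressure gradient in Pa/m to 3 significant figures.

Coriolis parameter at 37°S:
f = 2Ω sin φ = 2 × 7.29×10⁻⁵ × sin 37° = 8.77×10⁻⁵ s⁻¹
Geostrophic balance rearranged: |∂P/∂n| = f ρ V_g
|∂P/∂n| = 8.77×10⁻⁵ × 0.722 × 54.0 = 3.42×10⁻³ Pa/m

3.42×10⁻³ Pa/m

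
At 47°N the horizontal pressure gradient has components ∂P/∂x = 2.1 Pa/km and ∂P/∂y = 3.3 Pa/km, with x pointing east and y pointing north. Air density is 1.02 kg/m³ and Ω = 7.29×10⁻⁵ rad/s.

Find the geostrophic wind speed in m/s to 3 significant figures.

Coriolis parameter at 47°N:
f = 2Ω sin φ = 2 × 7.29×10⁻⁵ × sin 47° = 1.07×10⁻⁴ s⁻¹
Component geostrophic relations (x east, y north):
u_g = −(1/(fρ)) ∂P/∂y,  v_g = (1/(fρ)) ∂P/∂x
u_g = −(3.3×10⁻³)/(1.07×10⁻⁴ × 1.02) = −30.3 m/s;  v_g = (2.1×10⁻³)/(1.07×10⁻⁴ × 1.02) = 19.3 m/s
|V_g| = √(u_g² + v_g²) = 36.0 m/s

36.0 m/s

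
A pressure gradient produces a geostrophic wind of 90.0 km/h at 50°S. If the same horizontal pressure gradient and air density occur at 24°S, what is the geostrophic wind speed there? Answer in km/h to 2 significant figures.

With the same pressure gradient and density, V_g ∝ 1/f ∝ 1/sin φ.
V₂ = V₁ · sin φ₁ / sin φ₂ = 90.0 × sin 50° / sin 24°
V₂ = 90.0 × 0.7660/0.4067 = 170 km/h

170 km/h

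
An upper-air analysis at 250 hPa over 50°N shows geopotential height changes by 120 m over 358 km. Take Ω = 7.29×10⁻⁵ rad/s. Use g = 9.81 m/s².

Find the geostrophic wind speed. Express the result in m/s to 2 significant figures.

29 m/s

Coriolis parameter at 50°N:
f = 2Ω sin φ = 2 × 7.29×10⁻⁵ × sin 50° = 1.12×10⁻⁴ s⁻¹
Height gradient: |∂Z/∂n| = 120 m / 358000 m = 3.35×10⁻⁴
On a pressure surface, geostrophic balance gives V_g = (g/f)|∂Z/∂n|:
V_g = 9.81 × 3.35×10⁻⁴ / 1.12×10⁻⁴ = 29.4 m/s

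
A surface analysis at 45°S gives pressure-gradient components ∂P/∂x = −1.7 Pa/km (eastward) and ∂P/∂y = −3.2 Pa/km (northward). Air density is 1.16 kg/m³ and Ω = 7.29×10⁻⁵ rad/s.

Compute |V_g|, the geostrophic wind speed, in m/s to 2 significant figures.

Coriolis parameter at 45°S:
f = 2Ω sin φ = 2 × 7.29×10⁻⁵ × sin 45° = 1.03×10⁻⁴ s⁻¹
In the Southern Hemisphere f is negative: f = −1.03×10⁻⁴ s⁻¹.
Component geostrophic relations (x east, y north):
u_g = −(1/(fρ)) ∂P/∂y,  v_g = (1/(fρ)) ∂P/∂x
u_g = −(−3.2×10⁻³)/(−1.03×10⁻⁴ × 1.16) = −26.8 m/s;  v_g = (−1.7×10⁻³)/(−1.03×10⁻⁴ × 1.16) = 14.2 m/s
|V_g| = √(u_g² + v_g²) = 30.3 m/s

30 m/s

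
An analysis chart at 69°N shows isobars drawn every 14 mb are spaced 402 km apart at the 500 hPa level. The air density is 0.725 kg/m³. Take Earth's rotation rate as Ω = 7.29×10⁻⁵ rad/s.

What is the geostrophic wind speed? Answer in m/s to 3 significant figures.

35.3 m/s

Coriolis parameter at 69°N:
f = 2Ω sin φ = 2 × 7.29×10⁻⁵ × sin 69° = 1.36×10⁻⁴ s⁻¹
Pressure gradient: |∂P/∂n| = 1400 Pa / 402000 m = 3.48×10⁻³ Pa/m
Geostrophic balance (pressure-gradient force = Coriolis force):
V_g = (1/(fρ)) |∂P/∂n| = 3.48×10⁻³ / (1.36×10⁻⁴ × 0.725) = 35.3 m/s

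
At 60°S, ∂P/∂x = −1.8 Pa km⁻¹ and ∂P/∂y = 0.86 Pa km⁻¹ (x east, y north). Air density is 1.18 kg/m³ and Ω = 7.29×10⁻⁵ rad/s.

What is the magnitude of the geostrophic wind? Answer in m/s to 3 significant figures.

13.4 m/s

Coriolis parameter at 60°S:
f = 2Ω sin φ = 2 × 7.29×10⁻⁵ × sin 60° = 1.26×10⁻⁴ s⁻¹
In the Southern Hemisphere f is negative: f = −1.26×10⁻⁴ s⁻¹.
Component geostrophic relations (x east, y north):
u_g = −(1/(fρ)) ∂P/∂y,  v_g = (1/(fρ)) ∂P/∂x
u_g = −(0.86×10⁻³)/(−1.26×10⁻⁴ × 1.18) = 5.77 m/s;  v_g = (−1.8×10⁻³)/(−1.26×10⁻⁴ × 1.18) = 12.1 m/s
|V_g| = √(u_g² + v_g²) = 13.4 m/s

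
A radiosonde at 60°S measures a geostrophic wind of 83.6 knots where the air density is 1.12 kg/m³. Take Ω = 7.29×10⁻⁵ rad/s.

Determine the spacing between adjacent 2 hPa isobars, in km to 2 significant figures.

Coriolis parameter at 60°S:
f = 2Ω sin φ = 2 × 7.29×10⁻⁵ × sin 60° = 1.26×10⁻⁴ s⁻¹
Wind speed in SI: 83.6 knots = 43.0 m/s
Geostrophic balance rearranged: |∂P/∂n| = f ρ V_g
|∂P/∂n| = 1.26×10⁻⁴ × 1.12 × 43.0 = 6.08×10⁻³ Pa/m
Isobar spacing: Δn = ΔP/|∂P/∂n| = 200 Pa / 6.08×10⁻³ Pa/m = 32884 m ≈ 33 km

33 km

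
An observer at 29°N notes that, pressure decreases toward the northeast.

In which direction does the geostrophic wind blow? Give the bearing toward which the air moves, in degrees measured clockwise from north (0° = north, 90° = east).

135°

The pressure-gradient force points toward the northeast (bearing 045°).
Geostrophic balance: in the Northern Hemisphere the Coriolis force deflects motion to the right, so the geostrophic wind blows 90° to the right of the pressure-gradient force (low pressure on the left).
Rotating 045° by 90° clockwise gives 135° — the wind blows toward the southeast.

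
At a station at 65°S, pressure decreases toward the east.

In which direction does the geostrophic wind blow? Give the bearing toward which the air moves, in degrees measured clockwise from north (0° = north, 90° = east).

000°

The pressure-gradient force points toward the east (bearing 090°).
Geostrophic balance: in the Southern Hemisphere the Coriolis force deflects motion to the left, so the geostrophic wind blows 90° to the left of the pressure-gradient force (low pressure on the right).
Rotating 090° by 90° counterclockwise gives 000° — the wind blows toward the north.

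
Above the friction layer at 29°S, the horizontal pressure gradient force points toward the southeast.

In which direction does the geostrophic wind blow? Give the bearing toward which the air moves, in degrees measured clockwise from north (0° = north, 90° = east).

045°

The pressure-gradient force points toward the southeast (bearing 135°).
Geostrophic balance: in the Southern Hemisphere the Coriolis force deflects motion to the left, so the geostrophic wind blows 90° to the left of the pressure-gradient force (low pressure on the right).
Rotating 135° by 90° counterclockwise gives 045° — the wind blows toward the northeast.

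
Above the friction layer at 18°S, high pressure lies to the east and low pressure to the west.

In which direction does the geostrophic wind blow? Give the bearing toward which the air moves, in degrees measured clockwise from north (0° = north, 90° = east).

The pressure-gradient force points toward the west (bearing 270°).
Geostrophic balance: in the Southern Hemisphere the Coriolis force deflects motion to the left, so the geostrophic wind blows 90° to the left of the pressure-gradient force (low pressure on the right).
Rotating 270° by 90° counterclockwise gives 180° — the wind blows toward the south.

180°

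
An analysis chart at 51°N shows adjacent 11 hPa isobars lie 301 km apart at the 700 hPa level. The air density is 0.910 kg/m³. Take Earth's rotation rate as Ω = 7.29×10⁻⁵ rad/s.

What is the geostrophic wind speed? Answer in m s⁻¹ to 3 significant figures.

35.4 m s⁻¹

Coriolis parameter at 51°N:
f = 2Ω sin φ = 2 × 7.29×10⁻⁵ × sin 51° = 1.13×10⁻⁴ s⁻¹
Pressure gradient: |∂P/∂n| = 1100 Pa / 301000 m = 3.65×10⁻³ Pa/m
Geostrophic balance (pressure-gradient force = Coriolis force):
V_g = (1/(fρ)) |∂P/∂n| = 3.65×10⁻³ / (1.13×10⁻⁴ × 0.910) = 35.4 m/s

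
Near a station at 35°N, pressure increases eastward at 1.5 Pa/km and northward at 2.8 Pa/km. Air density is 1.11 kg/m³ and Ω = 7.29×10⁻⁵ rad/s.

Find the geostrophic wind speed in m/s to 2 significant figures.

Coriolis parameter at 35°N:
f = 2Ω sin φ = 2 × 7.29×10⁻⁵ × sin 35° = 8.36×10⁻⁵ s⁻¹
Component geostrophic relations (x east, y north):
u_g = −(1/(fρ)) ∂P/∂y,  v_g = (1/(fρ)) ∂P/∂x
u_g = −(2.8×10⁻³)/(8.36×10⁻⁵ × 1.11) = −30.2 m/s;  v_g = (1.5×10⁻³)/(8.36×10⁻⁵ × 1.11) = 16.2 m/s
|V_g| = √(u_g² + v_g²) = 34.2 m/s

34 m/s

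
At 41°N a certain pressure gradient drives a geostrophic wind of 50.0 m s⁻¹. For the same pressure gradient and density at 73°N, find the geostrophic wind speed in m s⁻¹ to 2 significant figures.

With the same pressure gradient and density, V_g ∝ 1/f ∝ 1/sin φ.
V₂ = V₁ · sin φ₁ / sin φ₂ = 50.0 × sin 41° / sin 73°
V₂ = 50.0 × 0.6561/0.9563 = 34 m s⁻¹

34 m s⁻¹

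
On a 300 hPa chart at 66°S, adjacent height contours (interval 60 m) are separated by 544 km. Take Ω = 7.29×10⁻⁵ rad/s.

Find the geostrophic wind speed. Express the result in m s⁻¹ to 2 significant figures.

Coriolis parameter at 66°S:
f = 2Ω sin φ = 2 × 7.29×10⁻⁵ × sin 66° = 1.33×10⁻⁴ s⁻¹
Height gradient: |∂Z/∂n| = 60 m / 544000 m = 1.10×10⁻⁴
On a pressure surface, geostrophic balance gives V_g = (g/f)|∂Z/∂n|:
V_g = 9.81 × 1.10×10⁻⁴ / 1.33×10⁻⁴ = 8.12 m/s

8.1 m s⁻¹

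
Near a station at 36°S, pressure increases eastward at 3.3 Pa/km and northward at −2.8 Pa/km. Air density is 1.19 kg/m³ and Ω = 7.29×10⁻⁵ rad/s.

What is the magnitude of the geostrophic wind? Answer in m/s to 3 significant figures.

42.4 m/s

Coriolis parameter at 36°S:
f = 2Ω sin φ = 2 × 7.29×10⁻⁵ × sin 36° = 8.57×10⁻⁵ s⁻¹
In the Southern Hemisphere f is negative: f = −8.57×10⁻⁵ s⁻¹.
Component geostrophic relations (x east, y north):
u_g = −(1/(fρ)) ∂P/∂y,  v_g = (1/(fρ)) ∂P/∂x
u_g = −(−2.8×10⁻³)/(−8.57×10⁻⁵ × 1.19) = −27.5 m/s;  v_g = (3.3×10⁻³)/(−8.57×10⁻⁵ × 1.19) = −32.4 m/s
|V_g| = √(u_g² + v_g²) = 42.4 m/s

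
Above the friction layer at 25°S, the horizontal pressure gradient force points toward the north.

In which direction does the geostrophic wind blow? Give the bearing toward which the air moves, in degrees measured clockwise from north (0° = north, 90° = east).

270°

The pressure-gradient force points toward the north (bearing 000°).
Geostrophic balance: in the Southern Hemisphere the Coriolis force deflects motion to the left, so the geostrophic wind blows 90° to the left of the pressure-gradient force (low pressure on the right).
Rotating 000° by 90° counterclockwise gives 270° — the wind blows toward the west.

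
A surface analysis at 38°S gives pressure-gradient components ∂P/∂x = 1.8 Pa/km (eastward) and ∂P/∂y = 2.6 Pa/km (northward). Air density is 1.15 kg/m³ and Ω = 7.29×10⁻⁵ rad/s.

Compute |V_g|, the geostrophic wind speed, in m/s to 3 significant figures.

30.6 m/s

Coriolis parameter at 38°S:
f = 2Ω sin φ = 2 × 7.29×10⁻⁵ × sin 38° = 8.98×10⁻⁵ s⁻¹
In the Southern Hemisphere f is negative: f = −8.98×10⁻⁵ s⁻¹.
Component geostrophic relations (x east, y north):
u_g = −(1/(fρ)) ∂P/∂y,  v_g = (1/(fρ)) ∂P/∂x
u_g = −(2.6×10⁻³)/(−8.98×10⁻⁵ × 1.15) = 25.2 m/s;  v_g = (1.8×10⁻³)/(−8.98×10⁻⁵ × 1.15) = −17.4 m/s
|V_g| = √(u_g² + v_g²) = 30.6 m/s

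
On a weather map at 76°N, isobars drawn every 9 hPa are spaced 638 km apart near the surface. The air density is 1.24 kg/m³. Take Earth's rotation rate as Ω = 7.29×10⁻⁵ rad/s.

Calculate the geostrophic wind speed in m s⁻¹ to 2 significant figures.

Coriolis parameter at 76°N:
f = 2Ω sin φ = 2 × 7.29×10⁻⁵ × sin 76° = 1.41×10⁻⁴ s⁻¹
Pressure gradient: |∂P/∂n| = 900 Pa / 638000 m = 1.41×10⁻³ Pa/m
Geostrophic balance (pressure-gradient force = Coriolis force):
V_g = (1/(fρ)) |∂P/∂n| = 1.41×10⁻³ / (1.41×10⁻⁴ × 1.24) = 8.04 m/s

8.0 m s⁻¹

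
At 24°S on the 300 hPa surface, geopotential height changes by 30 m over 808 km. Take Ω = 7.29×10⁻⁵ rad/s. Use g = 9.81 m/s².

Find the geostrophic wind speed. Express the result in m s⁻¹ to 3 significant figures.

6.14 m s⁻¹

Coriolis parameter at 24°S:
f = 2Ω sin φ = 2 × 7.29×10⁻⁵ × sin 24° = 5.93×10⁻⁵ s⁻¹
Height gradient: |∂Z/∂n| = 30 m / 808000 m = 3.71×10⁻⁵
On a pressure surface, geostrophic balance gives V_g = (g/f)|∂Z/∂n|:
V_g = 9.81 × 3.71×10⁻⁵ / 5.93×10⁻⁵ = 6.14 m/s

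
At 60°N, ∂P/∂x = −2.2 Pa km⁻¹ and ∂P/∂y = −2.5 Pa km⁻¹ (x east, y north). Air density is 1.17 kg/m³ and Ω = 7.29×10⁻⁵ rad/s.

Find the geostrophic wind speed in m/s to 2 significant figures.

23 m/s

Coriolis parameter at 60°N:
f = 2Ω sin φ = 2 × 7.29×10⁻⁵ × sin 60° = 1.26×10⁻⁴ s⁻¹
Component geostrophic relations (x east, y north):
u_g = −(1/(fρ)) ∂P/∂y,  v_g = (1/(fρ)) ∂P/∂x
u_g = −(−2.5×10⁻³)/(1.26×10⁻⁴ × 1.17) = 16.9 m/s;  v_g = (−2.2×10⁻³)/(1.26×10⁻⁴ × 1.17) = −14.9 m/s
|V_g| = √(u_g² + v_g²) = 22.5 m/s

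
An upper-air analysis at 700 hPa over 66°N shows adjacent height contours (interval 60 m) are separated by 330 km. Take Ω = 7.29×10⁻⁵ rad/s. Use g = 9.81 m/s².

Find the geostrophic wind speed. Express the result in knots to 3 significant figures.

26.0 knots

Coriolis parameter at 66°N:
f = 2Ω sin φ = 2 × 7.29×10⁻⁵ × sin 66° = 1.33×10⁻⁴ s⁻¹
Height gradient: |∂Z/∂n| = 60 m / 330000 m = 1.82×10⁻⁴
On a pressure surface, geostrophic balance gives V_g = (g/f)|∂Z/∂n|:
V_g = 9.81 × 1.82×10⁻⁴ / 1.33×10⁻⁴ = 13.4 m/s
Converting: 13.4 m/s × 1.944 = 26.0 knots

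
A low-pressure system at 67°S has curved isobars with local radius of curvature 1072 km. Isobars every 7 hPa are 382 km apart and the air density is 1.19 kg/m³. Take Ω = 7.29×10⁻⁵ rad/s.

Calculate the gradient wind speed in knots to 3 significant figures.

Coriolis parameter at 67°S:
f = 2Ω sin φ = 2 × 7.29×10⁻⁵ × sin 67° = 1.34×10⁻⁴ s⁻¹
Pressure gradient: |∂P/∂n| = 700 Pa / 382000 m = 1.83×10⁻³ Pa/m
Geostrophic speed: V_g = |∂P/∂n|/(fρ) = 1.83×10⁻³/(1.34×10⁻⁴ × 1.19) = 11.5 m/s
Around a low, centrifugal force acts outward with Coriolis, so pressure-gradient force balances both:
(1/ρ)|∂P/∂n| = fV + V²/R  →  V² + fR·V − fR·V_g = 0
With fR = 1.34×10⁻⁴ × 1072×10³ m = 144 m/s:
V = [−fR + √((fR)² + 4 fR V_g)]/2 = [−144 + √(144² + 4×144×11.5)]/2 = 10.7 m/s
Subgeostrophic (V < V_g = 11.5 m/s), as expected around a low.
Converting: 10.7 m/s × 1.944 = 20.8 knots

20.8 knots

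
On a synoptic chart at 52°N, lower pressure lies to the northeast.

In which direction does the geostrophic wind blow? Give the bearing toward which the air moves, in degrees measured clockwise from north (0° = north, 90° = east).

135°

The pressure-gradient force points toward the northeast (bearing 045°).
Geostrophic balance: in the Northern Hemisphere the Coriolis force deflects motion to the right, so the geostrophic wind blows 90° to the right of the pressure-gradient force (low pressure on the left).
Rotating 045° by 90° clockwise gives 135° — the wind blows toward the southeast.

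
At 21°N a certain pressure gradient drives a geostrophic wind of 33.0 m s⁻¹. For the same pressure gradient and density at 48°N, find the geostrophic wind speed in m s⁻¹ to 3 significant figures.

With the same pressure gradient and density, V_g ∝ 1/f ∝ 1/sin φ.
V₂ = V₁ · sin φ₁ / sin φ₂ = 33.0 × sin 21° / sin 48°
V₂ = 33.0 × 0.3584/0.7431 = 15.9 m s⁻¹

15.9 m s⁻¹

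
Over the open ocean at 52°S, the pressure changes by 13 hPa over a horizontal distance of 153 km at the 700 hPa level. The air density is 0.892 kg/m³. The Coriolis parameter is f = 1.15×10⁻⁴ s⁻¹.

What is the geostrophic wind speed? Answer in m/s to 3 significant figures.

Pressure gradient: |∂P/∂n| = 1300 Pa / 153000 m = 8.50×10⁻³ Pa/m
Geostrophic balance (pressure-gradient force = Coriolis force):
V_g = (1/(fρ)) |∂P/∂n| = 8.50×10⁻³ / (1.15×10⁻⁴ × 0.892) = 82.8 m/s

82.8 m/s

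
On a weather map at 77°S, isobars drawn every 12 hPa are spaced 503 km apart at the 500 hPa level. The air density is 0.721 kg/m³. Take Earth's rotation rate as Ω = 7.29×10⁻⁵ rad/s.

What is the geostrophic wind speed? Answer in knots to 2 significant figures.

45 knots

Coriolis parameter at 77°S:
f = 2Ω sin φ = 2 × 7.29×10⁻⁵ × sin 77° = 1.42×10⁻⁴ s⁻¹
Pressure gradient: |∂P/∂n| = 1200 Pa / 503000 m = 2.39×10⁻³ Pa/m
Geostrophic balance (pressure-gradient force = Coriolis force):
V_g = (1/(fρ)) |∂P/∂n| = 2.39×10⁻³ / (1.42×10⁻⁴ × 0.721) = 23.3 m/s
Converting: 23.3 m/s × 1.944 = 45 knots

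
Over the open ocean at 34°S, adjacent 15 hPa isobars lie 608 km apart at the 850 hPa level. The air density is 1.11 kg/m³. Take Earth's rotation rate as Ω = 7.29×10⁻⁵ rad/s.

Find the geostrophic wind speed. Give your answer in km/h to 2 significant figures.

Coriolis parameter at 34°S:
f = 2Ω sin φ = 2 × 7.29×10⁻⁵ × sin 34° = 8.15×10⁻⁵ s⁻¹
Pressure gradient: |∂P/∂n| = 1500 Pa / 608000 m = 2.47×10⁻³ Pa/m
Geostrophic balance (pressure-gradient force = Coriolis force):
V_g = (1/(fρ)) |∂P/∂n| = 2.47×10⁻³ / (8.15×10⁻⁵ × 1.11) = 27.3 m/s
Converting: 27.3 m/s × 3.6 = 98 km/h

98 km/h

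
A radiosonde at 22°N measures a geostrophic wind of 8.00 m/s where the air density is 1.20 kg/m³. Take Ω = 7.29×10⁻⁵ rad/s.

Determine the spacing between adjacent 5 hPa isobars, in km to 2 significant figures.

950 km

Coriolis parameter at 22°N:
f = 2Ω sin φ = 2 × 7.29×10⁻⁵ × sin 22° = 5.46×10⁻⁵ s⁻¹
Geostrophic balance rearranged: |∂P/∂n| = f ρ V_g
|∂P/∂n| = 5.46×10⁻⁵ × 1.20 × 8.00 = 5.24×10⁻⁴ Pa/m
Isobar spacing: Δn = ΔP/|∂P/∂n| = 500 Pa / 5.24×10⁻⁴ Pa/m = 953599 m ≈ 950 km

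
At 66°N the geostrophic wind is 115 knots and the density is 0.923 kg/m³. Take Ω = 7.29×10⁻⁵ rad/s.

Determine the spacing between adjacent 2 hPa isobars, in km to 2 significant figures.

27 km

Coriolis parameter at 66°N:
f = 2Ω sin φ = 2 × 7.29×10⁻⁵ × sin 66° = 1.33×10⁻⁴ s⁻¹
Wind speed in SI: 115 knots = 59.2 m/s
Geostrophic balance rearranged: |∂P/∂n| = f ρ V_g
|∂P/∂n| = 1.33×10⁻⁴ × 0.923 × 59.2 = 7.27×10⁻³ Pa/m
Isobar spacing: Δn = ΔP/|∂P/∂n| = 200 Pa / 7.27×10⁻³ Pa/m = 27498 m ≈ 27 km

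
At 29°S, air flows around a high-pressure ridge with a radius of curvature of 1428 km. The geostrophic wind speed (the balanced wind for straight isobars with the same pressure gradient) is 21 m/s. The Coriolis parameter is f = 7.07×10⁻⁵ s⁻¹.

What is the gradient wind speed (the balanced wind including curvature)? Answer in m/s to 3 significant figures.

29.8 m/s

Around a high, pressure-gradient force acts outward with centrifugal, so Coriolis balances both:
fV = (1/ρ)|∂P/∂n| + V²/R  →  V² − fR·V + fR·V_g = 0
With fR = 7.07×10⁻⁵ × 1428×10³ m = 101 m/s:
V = [fR − √((fR)² − 4 fR V_g)]/2 = [101 − √(101² − 4×101×21)]/2 = 29.8 m/s
Supergeostrophic (V > V_g = 21 m/s), as expected around a high.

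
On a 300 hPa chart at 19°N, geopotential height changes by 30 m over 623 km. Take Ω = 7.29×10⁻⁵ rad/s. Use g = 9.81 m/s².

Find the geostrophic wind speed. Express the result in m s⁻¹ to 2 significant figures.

Coriolis parameter at 19°N:
f = 2Ω sin φ = 2 × 7.29×10⁻⁵ × sin 19° = 4.75×10⁻⁵ s⁻¹
Height gradient: |∂Z/∂n| = 30 m / 623000 m = 4.82×10⁻⁵
On a pressure surface, geostrophic balance gives V_g = (g/f)|∂Z/∂n|:
V_g = 9.81 × 4.82×10⁻⁵ / 4.75×10⁻⁵ = 9.95 m/s

10.0 m s⁻¹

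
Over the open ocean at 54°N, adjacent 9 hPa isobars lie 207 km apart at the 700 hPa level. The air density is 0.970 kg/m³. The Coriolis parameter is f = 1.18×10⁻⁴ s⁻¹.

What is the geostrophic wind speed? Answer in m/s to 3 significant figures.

Pressure gradient: |∂P/∂n| = 900 Pa / 207000 m = 4.35×10⁻³ Pa/m
Geostrophic balance (pressure-gradient force = Coriolis force):
V_g = (1/(fρ)) |∂P/∂n| = 4.35×10⁻³ / (1.18×10⁻⁴ × 0.970) = 38.0 m/s

38.0 m/s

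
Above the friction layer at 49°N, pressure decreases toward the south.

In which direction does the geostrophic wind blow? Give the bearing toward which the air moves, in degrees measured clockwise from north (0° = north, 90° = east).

270°

The pressure-gradient force points toward the south (bearing 180°).
Geostrophic balance: in the Northern Hemisphere the Coriolis force deflects motion to the right, so the geostrophic wind blows 90° to the right of the pressure-gradient force (low pressure on the left).
Rotating 180° by 90° clockwise gives 270° — the wind blows toward the west.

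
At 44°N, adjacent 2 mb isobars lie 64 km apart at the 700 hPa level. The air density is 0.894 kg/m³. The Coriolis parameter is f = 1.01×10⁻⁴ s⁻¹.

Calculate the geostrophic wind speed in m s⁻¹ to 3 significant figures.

Pressure gradient: |∂P/∂n| = 200 Pa / 64000 m = 3.12×10⁻³ Pa/m
Geostrophic balance (pressure-gradient force = Coriolis force):
V_g = (1/(fρ)) |∂P/∂n| = 3.12×10⁻³ / (1.01×10⁻⁴ × 0.894) = 34.6 m/s

34.6 m s⁻¹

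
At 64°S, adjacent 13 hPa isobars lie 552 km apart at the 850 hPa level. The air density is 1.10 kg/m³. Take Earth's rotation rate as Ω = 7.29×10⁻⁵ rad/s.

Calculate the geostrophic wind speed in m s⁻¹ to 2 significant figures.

Coriolis parameter at 64°S:
f = 2Ω sin φ = 2 × 7.29×10⁻⁵ × sin 64° = 1.31×10⁻⁴ s⁻¹
Pressure gradient: |∂P/∂n| = 1300 Pa / 552000 m = 2.36×10⁻³ Pa/m
Geostrophic balance (pressure-gradient force = Coriolis force):
V_g = (1/(fρ)) |∂P/∂n| = 2.36×10⁻³ / (1.31×10⁻⁴ × 1.10) = 16.3 m/s

16 m s⁻¹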